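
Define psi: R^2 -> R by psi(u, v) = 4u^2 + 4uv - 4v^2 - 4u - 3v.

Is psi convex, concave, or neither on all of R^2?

neither

psi is quadratic, so its Hessian is the constant matrix H = [[8, 4], [4, -8]].
det(H) = -80, tr(H) = 0.
det(H) < 0, so H is indefinite: neither convex nor concave.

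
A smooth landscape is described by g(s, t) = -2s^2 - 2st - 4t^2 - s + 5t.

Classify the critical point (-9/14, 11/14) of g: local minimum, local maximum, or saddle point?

local maximum

The Hessian of g is constant: H = [[-4, -2], [-2, -8]].
det(H) = (-4)·(-8) − (-2)² = 28.
det(H) > 0 and tr(H) = -12 < 0, so H is negative definite and the point is a local maximum.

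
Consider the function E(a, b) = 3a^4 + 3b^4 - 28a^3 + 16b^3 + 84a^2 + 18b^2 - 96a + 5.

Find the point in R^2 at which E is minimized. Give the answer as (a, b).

E(a,b) separates as P(a) + Q(b) + 5, so its minimum is min P + min Q + 5.
P'(a) = 12(a - 4)(a - 2)(a - 1) vanishes at a ∈ {1, 2, 4}; Q'(b) = 12b(b + 1)(b + 3) vanishes at b ∈ {-3, -1, 0}.
Local minima of P (where P''>0): P(1)=-37, P(4)=-64. Local minima of Q: Q(-3)=-27, Q(0)=0.
So the global minimum of E is P(4) + Q(-3) + 5 = -64 − 27 + 5 = -86, attained at (4, -3).

(4, -3)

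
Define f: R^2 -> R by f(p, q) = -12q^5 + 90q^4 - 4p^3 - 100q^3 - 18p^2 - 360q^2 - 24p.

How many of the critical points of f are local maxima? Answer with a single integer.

2

f separates as a function of p plus a function of q, so ∇f=0 decouples.
∂f/∂p = -12(p + 1)(p + 2) = 0 at p ∈ {-2, -1}; ∂f/∂q = -60q(q - 4)(q - 3)(q + 1) = 0 at q ∈ {-1, 0, 3, 4}.
The Hessian is diagonal: diag(f_pp, f_qq). Second derivatives: f_pp(-2)=12, f_pp(-1)=-12; f_qq(-1)=1200, f_qq(0)=-720, f_qq(3)=720, f_qq(4)=-1200.
Local maxima occur where both diagonal entries negative: (-1, 0), (-1, 4). Count: 2.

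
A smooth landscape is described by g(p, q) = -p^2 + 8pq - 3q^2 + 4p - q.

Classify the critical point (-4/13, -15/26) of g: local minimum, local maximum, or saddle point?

The Hessian of g is constant: H = [[-2, 8], [8, -6]].
det(H) = (-2)·(-6) − 8² = -52.
Since det(H) < 0, H is indefinite and the critical point is a saddle point.

saddle point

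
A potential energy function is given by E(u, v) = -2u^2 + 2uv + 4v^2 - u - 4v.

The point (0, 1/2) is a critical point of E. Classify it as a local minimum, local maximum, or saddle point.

The Hessian of E is constant: H = [[-4, 2], [2, 8]].
det(H) = (-4)·8 − 2² = -36.
Since det(H) < 0, H is indefinite and the critical point is a saddle point.

saddle point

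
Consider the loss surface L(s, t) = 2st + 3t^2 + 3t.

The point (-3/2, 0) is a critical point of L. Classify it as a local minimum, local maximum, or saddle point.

saddle point

The Hessian of L is constant: H = [[0, 2], [2, 6]].
det(H) = 0·6 − 2² = -4.
Since det(H) < 0, H is indefinite and the critical point is a saddle point.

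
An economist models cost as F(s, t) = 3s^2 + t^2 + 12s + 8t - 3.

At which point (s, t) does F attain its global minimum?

F(s,t) separates as P(s) + Q(t) − 3, so its minimum is min P + min Q − 3.
P'(s) = 6s + 12 vanishes at s ∈ {-2}; Q'(t) = 2(t + 4) vanishes at t ∈ {-4}.
Local minima of P (where P''>0): P(-2)=-12. Local minima of Q: Q(-4)=-16.
So the global minimum of F is P(-2) + Q(-4) − 3 = -12 − 16 − 3 = -31, attained at (-2, -4).

(-2, -4)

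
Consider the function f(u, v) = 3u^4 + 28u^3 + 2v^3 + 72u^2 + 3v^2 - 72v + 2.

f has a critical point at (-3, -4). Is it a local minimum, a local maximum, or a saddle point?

The mixed partial ∂²f/∂u∂v is 0, so the Hessian at any point is diag(f_uu, f_vv) = diag(12(3u^2 + 14u + 12), 6(2v + 1)).
At (-3, -4): H = diag(-36, -42).
Both eigenvalues are negative, so H is negative definite: a local maximum.

local maximum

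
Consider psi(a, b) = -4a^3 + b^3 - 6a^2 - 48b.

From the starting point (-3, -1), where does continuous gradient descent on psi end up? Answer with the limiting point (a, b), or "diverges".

psi is separable, so gradient descent decouples: a follows -∂psi/∂a, b follows -∂psi/∂b.
∂psi/∂a = -12a(a + 1); at a=-3 this is -72, so a increases.
∂psi/∂b = 3(b - 4)(b + 4); at b=-1 this is -45, so b increases.
a converges to its nearest critical value -1 (a local min of the a-part); b converges to 4. The iterate converges to (-1, 4).

(-1, 4)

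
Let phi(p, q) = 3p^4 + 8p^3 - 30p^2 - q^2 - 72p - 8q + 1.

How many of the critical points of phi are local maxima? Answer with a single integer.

phi separates as a function of p plus a function of q, so ∇phi=0 decouples.
∂phi/∂p = 12(p - 2)(p + 1)(p + 3) = 0 at p ∈ {-3, -1, 2}; ∂phi/∂q = -2(q + 4) = 0 at q ∈ {-4}.
The Hessian is diagonal: diag(phi_pp, phi_qq). Second derivatives: phi_pp(-3)=120, phi_pp(-1)=-72, phi_pp(2)=180; phi_qq(-4)=-2.
Local maxima occur where both diagonal entries negative: (-1, -4). Count: 1.

1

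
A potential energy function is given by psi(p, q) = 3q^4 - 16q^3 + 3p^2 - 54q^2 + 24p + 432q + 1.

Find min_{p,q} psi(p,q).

-1154

psi(p,q) separates as A(p) + B(q) + 1, so its minimum is min A + min B + 1.
A'(p) = 6p + 24 vanishes at p ∈ {-4}; B'(q) = 12(q - 4)(q - 3)(q + 3) vanishes at q ∈ {-3, 3, 4}.
Local minima of A (where A''>0): A(-4)=-48. Local minima of B: B(-3)=-1107, B(4)=608.
So the global minimum of psi is A(-4) + B(-3) + 1 = -48 − 1107 + 1 = -1154, attained at (-4, -3).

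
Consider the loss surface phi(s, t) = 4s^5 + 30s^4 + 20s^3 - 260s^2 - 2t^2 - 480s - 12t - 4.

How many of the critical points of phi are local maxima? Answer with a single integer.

2

phi separates as a function of s plus a function of t, so ∇phi=0 decouples.
∂phi/∂s = 20(s - 2)(s + 1)(s + 3)(s + 4) = 0 at s ∈ {-4, -3, -1, 2}; ∂phi/∂t = -4(t + 3) = 0 at t ∈ {-3}.
The Hessian is diagonal: diag(phi_ss, phi_tt). Second derivatives: phi_ss(-4)=-360, phi_ss(-3)=200, phi_ss(-1)=-360, phi_ss(2)=1800; phi_tt(-3)=-4.
Local maxima occur where both diagonal entries negative: (-4, -3), (-1, -3). Count: 2.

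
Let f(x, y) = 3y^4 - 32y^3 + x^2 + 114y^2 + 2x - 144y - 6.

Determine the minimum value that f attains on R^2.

-66

f(x,y) separates as P(x) + Q(y) − 6, so its minimum is min P + min Q − 6.
P'(x) = 2x + 2 vanishes at x ∈ {-1}; Q'(y) = 12(y - 4)(y - 3)(y - 1) vanishes at y ∈ {1, 3, 4}.
Local minima of P (where P''>0): P(-1)=-1. Local minima of Q: Q(1)=-59, Q(4)=-32.
So the global minimum of f is P(-1) + Q(1) − 6 = -1 − 59 − 6 = -66, attained at (-1, 1).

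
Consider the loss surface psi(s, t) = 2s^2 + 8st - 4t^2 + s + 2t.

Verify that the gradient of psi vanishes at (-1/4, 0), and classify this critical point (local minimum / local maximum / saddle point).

∇psi = (4s + 8t + 1, 8s - 8t + 2); substituting (-1/4, 0) gives ∇psi = (0, 0), so (-1/4, 0) is indeed a critical point.
The Hessian of psi is constant: H = [[4, 8], [8, -8]].
det(H) = 4·(-8) − 8² = -96.
Since det(H) < 0, H is indefinite and the critical point is a saddle point.

saddle point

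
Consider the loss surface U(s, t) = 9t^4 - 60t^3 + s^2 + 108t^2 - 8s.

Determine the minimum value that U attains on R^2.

U(s,t) separates as P(s) + Q(t), so its minimum is min P + min Q.
P'(s) = 2s - 8 vanishes at s ∈ {4}; Q'(t) = 36t(t - 3)(t - 2) vanishes at t ∈ {0, 2, 3}.
Local minima of P (where P''>0): P(4)=-16. Local minima of Q: Q(0)=0, Q(3)=81.
So the global minimum of U is P(4) + Q(0) = -16 + 0 = -16, attained at (4, 0).

-16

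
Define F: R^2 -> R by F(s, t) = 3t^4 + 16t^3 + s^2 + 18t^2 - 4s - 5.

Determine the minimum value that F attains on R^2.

-36

F(s,t) separates as P(s) + Q(t) − 5, so its minimum is min P + min Q − 5.
P'(s) = 2s - 4 vanishes at s ∈ {2}; Q'(t) = 12t(t + 1)(t + 3) vanishes at t ∈ {-3, -1, 0}.
Local minima of P (where P''>0): P(2)=-4. Local minima of Q: Q(-3)=-27, Q(0)=0.
So the global minimum of F is P(2) + Q(-3) − 5 = -4 − 27 − 5 = -36, attained at (2, -3).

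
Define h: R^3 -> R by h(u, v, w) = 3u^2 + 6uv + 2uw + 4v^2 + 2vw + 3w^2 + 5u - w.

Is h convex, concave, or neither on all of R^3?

h is quadratic, so its Hessian is the constant matrix H = [[6, 6, 2], [6, 8, 2], [2, 2, 6]].
Leading principal minors: 6, 12, 64.
All positive ⇒ H ≻ 0 ⇒ convex.

convex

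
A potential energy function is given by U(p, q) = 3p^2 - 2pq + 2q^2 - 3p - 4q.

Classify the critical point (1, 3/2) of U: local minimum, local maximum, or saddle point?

local minimum

The Hessian of U is constant: H = [[6, -2], [-2, 4]].
det(H) = 6·4 − (-2)² = 20.
det(H) > 0 and tr(H) = 10 > 0, so H is positive definite and the point is a local minimum.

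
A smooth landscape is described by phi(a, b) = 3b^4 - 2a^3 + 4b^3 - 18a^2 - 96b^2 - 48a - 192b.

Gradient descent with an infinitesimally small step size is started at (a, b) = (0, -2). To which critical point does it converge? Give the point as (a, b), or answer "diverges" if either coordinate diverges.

phi is separable, so gradient descent decouples: a follows -∂phi/∂a, b follows -∂phi/∂b.
∂phi/∂a = -6(a + 2)(a + 4); at a=0 this is -48, so a increases.
∂phi/∂b = 12(b - 4)(b + 1)(b + 4); at b=-2 this is 144, so b decreases.
The a-coordinate has no critical point in that direction and runs off to infinity.

diverges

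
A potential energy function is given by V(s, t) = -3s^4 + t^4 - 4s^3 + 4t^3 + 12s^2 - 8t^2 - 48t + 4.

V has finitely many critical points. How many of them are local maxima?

2

V separates as a function of s plus a function of t, so ∇V=0 decouples.
∂V/∂s = -12s(s - 1)(s + 2) = 0 at s ∈ {-2, 0, 1}; ∂V/∂t = 4(t - 2)(t + 2)(t + 3) = 0 at t ∈ {-3, -2, 2}.
The Hessian is diagonal: diag(V_ss, V_tt). Second derivatives: V_ss(-2)=-72, V_ss(0)=24, V_ss(1)=-36; V_tt(-3)=20, V_tt(-2)=-16, V_tt(2)=80.
Local maxima occur where both diagonal entries negative: (-2, -2), (1, -2). Count: 2.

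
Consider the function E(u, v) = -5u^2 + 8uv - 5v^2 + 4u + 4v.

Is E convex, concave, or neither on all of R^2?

E is quadratic, so its Hessian is the constant matrix H = [[-10, 8], [8, -10]].
det(H) = 36, tr(H) = -20.
det(H) > 0 and tr(H) < 0, so H is negative definite everywhere: concave.

concave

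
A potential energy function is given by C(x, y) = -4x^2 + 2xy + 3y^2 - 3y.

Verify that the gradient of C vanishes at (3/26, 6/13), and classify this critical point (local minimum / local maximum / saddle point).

saddle point

∇C = (-8x + 2y, 2x + 6y - 3); substituting (3/26, 6/13) gives ∇C = (0, 0), so (3/26, 6/13) is indeed a critical point.
The Hessian of C is constant: H = [[-8, 2], [2, 6]].
det(H) = (-8)·6 − 2² = -52.
Since det(H) < 0, H is indefinite and the critical point is a saddle point.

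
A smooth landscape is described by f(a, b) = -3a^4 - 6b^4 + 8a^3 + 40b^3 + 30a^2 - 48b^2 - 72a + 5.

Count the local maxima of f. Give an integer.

4

f separates as a function of a plus a function of b, so ∇f=0 decouples.
∂f/∂a = -12(a - 3)(a - 1)(a + 2) = 0 at a ∈ {-2, 1, 3}; ∂f/∂b = -24b(b - 4)(b - 1) = 0 at b ∈ {0, 1, 4}.
The Hessian is diagonal: diag(f_aa, f_bb). Second derivatives: f_aa(-2)=-180, f_aa(1)=72, f_aa(3)=-120; f_bb(0)=-96, f_bb(1)=72, f_bb(4)=-288.
Local maxima occur where both diagonal entries negative: (-2, 0), (-2, 4), (3, 0), (3, 4). Count: 4.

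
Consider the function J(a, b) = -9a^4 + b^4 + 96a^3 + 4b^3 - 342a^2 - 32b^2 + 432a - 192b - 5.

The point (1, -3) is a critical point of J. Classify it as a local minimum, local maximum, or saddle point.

The mixed partial ∂²J/∂a∂b is 0, so the Hessian at any point is diag(J_aa, J_bb) = diag(36(-3a^2 + 16a - 19), 4(3b^2 + 6b - 16)).
At (1, -3): H = diag(-216, -28).
Both eigenvalues are negative, so H is negative definite: a local maximum.

local maximum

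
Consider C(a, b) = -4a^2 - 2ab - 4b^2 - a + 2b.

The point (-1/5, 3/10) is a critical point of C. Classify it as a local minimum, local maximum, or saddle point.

local maximum

The Hessian of C is constant: H = [[-8, -2], [-2, -8]].
det(H) = (-8)·(-8) − (-2)² = 60.
det(H) > 0 and tr(H) = -16 < 0, so H is negative definite and the point is a local maximum.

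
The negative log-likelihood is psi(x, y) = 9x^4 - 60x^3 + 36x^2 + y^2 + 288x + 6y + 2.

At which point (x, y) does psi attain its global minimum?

psi(x,y) separates as P(x) + Q(y) + 2, so its minimum is min P + min Q + 2.
P'(x) = 36(x - 4)(x - 2)(x + 1) vanishes at x ∈ {-1, 2, 4}; Q'(y) = 2y + 6 vanishes at y ∈ {-3}.
Local minima of P (where P''>0): P(-1)=-183, P(4)=192. Local minima of Q: Q(-3)=-9.
So the global minimum of psi is P(-1) + Q(-3) + 2 = -183 − 9 + 2 = -190, attained at (-1, -3).

(-1, -3)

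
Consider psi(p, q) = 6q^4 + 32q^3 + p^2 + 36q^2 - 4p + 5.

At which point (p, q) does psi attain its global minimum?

psi(p,q) separates as A(p) + B(q) + 5, so its minimum is min A + min B + 5.
A'(p) = 2p - 4 vanishes at p ∈ {2}; B'(q) = 24q(q + 1)(q + 3) vanishes at q ∈ {-3, -1, 0}.
Local minima of A (where A''>0): A(2)=-4. Local minima of B: B(-3)=-54, B(0)=0.
So the global minimum of psi is A(2) + B(-3) + 5 = -4 − 54 + 5 = -53, attained at (2, -3).

(2, -3)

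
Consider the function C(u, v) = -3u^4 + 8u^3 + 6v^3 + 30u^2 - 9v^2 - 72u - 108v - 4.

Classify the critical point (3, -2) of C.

The mixed partial ∂²C/∂u∂v is 0, so the Hessian at any point is diag(C_uu, C_vv) = diag(12(-3u^2 + 4u + 5), 18(2v - 1)).
At (3, -2): H = diag(-120, -90).
Both eigenvalues are negative, so H is negative definite: a local maximum.

local maximum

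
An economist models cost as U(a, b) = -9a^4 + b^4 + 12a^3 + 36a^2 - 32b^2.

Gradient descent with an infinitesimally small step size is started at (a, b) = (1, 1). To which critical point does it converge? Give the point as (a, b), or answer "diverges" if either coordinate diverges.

(0, 4)

U is separable, so gradient descent decouples: a follows -∂U/∂a, b follows -∂U/∂b.
∂U/∂a = -36a(a - 2)(a + 1); at a=1 this is 72, so a decreases.
∂U/∂b = 4b(b - 4)(b + 4); at b=1 this is -60, so b increases.
a converges to its nearest critical value 0 (a local min of the a-part); b converges to 4. The iterate converges to (0, 4).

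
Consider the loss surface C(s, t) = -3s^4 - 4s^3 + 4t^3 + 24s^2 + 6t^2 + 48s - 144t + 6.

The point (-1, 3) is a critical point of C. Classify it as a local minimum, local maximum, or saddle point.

The mixed partial ∂²C/∂s∂t is 0, so the Hessian at any point is diag(C_ss, C_tt) = diag(12(-3s^2 - 2s + 4), 12(2t + 1)).
At (-1, 3): H = diag(36, 84).
Both eigenvalues are positive, so H is positive definite: a local minimum.

local minimum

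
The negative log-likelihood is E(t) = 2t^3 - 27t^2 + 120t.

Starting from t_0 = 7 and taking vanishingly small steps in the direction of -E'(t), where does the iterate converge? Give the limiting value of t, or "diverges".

5

E'(t) = 6(t - 5)(t - 4), so E'(7) = 36.
Gradient descent moves in the -E' direction, i.e. t is decreasing.
The nearest critical point in that direction is t = 5, where E'' = 6 > 0 (a local minimum). The iterate converges there.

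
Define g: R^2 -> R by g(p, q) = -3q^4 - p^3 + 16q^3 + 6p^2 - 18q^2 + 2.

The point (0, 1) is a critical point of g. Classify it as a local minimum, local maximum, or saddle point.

local minimum

The mixed partial ∂²g/∂p∂q is 0, so the Hessian at any point is diag(g_pp, g_qq) = diag(6(-p + 2), 12(-3q^2 + 8q - 3)).
At (0, 1): H = diag(12, 24).
Both eigenvalues are positive, so H is positive definite: a local minimum.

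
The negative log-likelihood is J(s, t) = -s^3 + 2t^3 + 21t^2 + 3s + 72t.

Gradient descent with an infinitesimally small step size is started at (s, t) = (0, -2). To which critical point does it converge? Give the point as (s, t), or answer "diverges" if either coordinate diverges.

(-1, -3)

J is separable, so gradient descent decouples: s follows -∂J/∂s, t follows -∂J/∂t.
∂J/∂s = -3(s - 1)(s + 1); at s=0 this is 3, so s decreases.
∂J/∂t = 6(t + 3)(t + 4); at t=-2 this is 12, so t decreases.
s converges to its nearest critical value -1 (a local min of the s-part); t converges to -3. The iterate converges to (-1, -3).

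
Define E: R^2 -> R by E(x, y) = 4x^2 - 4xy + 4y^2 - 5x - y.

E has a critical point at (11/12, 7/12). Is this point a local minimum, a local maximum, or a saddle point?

The Hessian of E is constant: H = [[8, -4], [-4, 8]].
det(H) = 8·8 − (-4)² = 48.
det(H) > 0 and tr(H) = 16 > 0, so H is positive definite and the point is a local minimum.

local minimum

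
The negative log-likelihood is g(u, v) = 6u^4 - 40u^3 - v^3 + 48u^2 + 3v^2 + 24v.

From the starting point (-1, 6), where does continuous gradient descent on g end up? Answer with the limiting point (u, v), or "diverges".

g is separable, so gradient descent decouples: u follows -∂g/∂u, v follows -∂g/∂v.
∂g/∂u = 24u(u - 4)(u - 1); at u=-1 this is -240, so u increases.
∂g/∂v = -3(v - 4)(v + 2); at v=6 this is -48, so v increases.
The v-coordinate has no critical point in that direction and runs off to infinity.

diverges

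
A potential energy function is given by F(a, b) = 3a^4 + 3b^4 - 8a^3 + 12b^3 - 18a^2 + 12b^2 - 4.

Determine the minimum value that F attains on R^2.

F(a,b) separates as P(a) + Q(b) − 4, so its minimum is min P + min Q − 4.
P'(a) = 12a(a - 3)(a + 1) vanishes at a ∈ {-1, 0, 3}; Q'(b) = 12b(b + 1)(b + 2) vanishes at b ∈ {-2, -1, 0}.
Local minima of P (where P''>0): P(-1)=-7, P(3)=-135. Local minima of Q: Q(-2)=0, Q(0)=0.
So the global minimum of F is P(3) + Q(-2) − 4 = -135 + 0 − 4 = -139, attained at (3, -2).

-139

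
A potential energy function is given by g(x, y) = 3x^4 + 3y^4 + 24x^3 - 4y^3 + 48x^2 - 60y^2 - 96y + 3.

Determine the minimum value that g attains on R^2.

-829

g(x,y) separates as P(x) + Q(y) + 3, so its minimum is min P + min Q + 3.
P'(x) = 12x(x + 2)(x + 4) vanishes at x ∈ {-4, -2, 0}; Q'(y) = 12(y - 4)(y + 1)(y + 2) vanishes at y ∈ {-2, -1, 4}.
Local minima of P (where P''>0): P(-4)=0, P(0)=0. Local minima of Q: Q(-2)=32, Q(4)=-832.
So the global minimum of g is P(-4) + Q(4) + 3 = 0 − 832 + 3 = -829, attained at (-4, 4).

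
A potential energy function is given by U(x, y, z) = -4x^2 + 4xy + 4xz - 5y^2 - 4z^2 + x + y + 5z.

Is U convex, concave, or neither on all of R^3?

concave

U is quadratic, so its Hessian is the constant matrix H = [[-8, 4, 4], [4, -10, 0], [4, 0, -8]].
Leading principal minors: -8, 64, -352.
Signs alternate −, +, − ⇒ H ≺ 0 ⇒ concave.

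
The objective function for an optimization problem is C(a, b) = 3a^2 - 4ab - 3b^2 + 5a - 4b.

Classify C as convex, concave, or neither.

neither

C is quadratic, so its Hessian is the constant matrix H = [[6, -4], [-4, -6]].
det(H) = -52, tr(H) = 0.
det(H) < 0, so H is indefinite: neither convex nor concave.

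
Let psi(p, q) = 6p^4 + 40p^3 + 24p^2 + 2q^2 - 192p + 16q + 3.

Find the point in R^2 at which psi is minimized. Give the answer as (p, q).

(1, -4)

psi(p,q) separates as A(p) + B(q) + 3, so its minimum is min A + min B + 3.
A'(p) = 24(p - 1)(p + 2)(p + 4) vanishes at p ∈ {-4, -2, 1}; B'(q) = 4q + 16 vanishes at q ∈ {-4}.
Local minima of A (where A''>0): A(-4)=128, A(1)=-122. Local minima of B: B(-4)=-32.
So the global minimum of psi is A(1) + B(-4) + 3 = -122 − 32 + 3 = -151, attained at (1, -4).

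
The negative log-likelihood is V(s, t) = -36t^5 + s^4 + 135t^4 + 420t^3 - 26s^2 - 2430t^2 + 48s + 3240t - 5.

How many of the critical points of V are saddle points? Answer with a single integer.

V separates as a function of s plus a function of t, so ∇V=0 decouples.
∂V/∂s = 4(s - 3)(s - 1)(s + 4) = 0 at s ∈ {-4, 1, 3}; ∂V/∂t = -180(t - 3)(t - 2)(t - 1)(t + 3) = 0 at t ∈ {-3, 1, 2, 3}.
The Hessian is diagonal: diag(V_ss, V_tt). Second derivatives: V_ss(-4)=140, V_ss(1)=-40, V_ss(3)=56; V_tt(-3)=21600, V_tt(1)=-1440, V_tt(2)=900, V_tt(3)=-2160.
Saddle points occur where the two diagonal entries have opposite signs: (-4, 1), (-4, 3), (1, -3), (1, 2), (3, 1), (3, 3). Count: 6.

6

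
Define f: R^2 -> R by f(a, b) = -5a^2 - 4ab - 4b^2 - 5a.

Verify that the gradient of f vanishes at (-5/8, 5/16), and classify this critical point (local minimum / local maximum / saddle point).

∇f = (-10a - 4b - 5, -4a - 8b); substituting (-5/8, 5/16) gives ∇f = (0, 0), so (-5/8, 5/16) is indeed a critical point.
The Hessian of f is constant: H = [[-10, -4], [-4, -8]].
det(H) = (-10)·(-8) − (-4)² = 64.
det(H) > 0 and tr(H) = -18 < 0, so H is negative definite and the point is a local maximum.

local maximum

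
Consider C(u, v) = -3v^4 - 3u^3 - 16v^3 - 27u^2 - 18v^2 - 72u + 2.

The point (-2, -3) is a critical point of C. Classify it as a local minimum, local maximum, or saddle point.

local maximum

The mixed partial ∂²C/∂u∂v is 0, so the Hessian at any point is diag(C_uu, C_vv) = diag(-18(u + 3), -12(3v^2 + 8v + 3)).
At (-2, -3): H = diag(-18, -72).
Both eigenvalues are negative, so H is negative definite: a local maximum.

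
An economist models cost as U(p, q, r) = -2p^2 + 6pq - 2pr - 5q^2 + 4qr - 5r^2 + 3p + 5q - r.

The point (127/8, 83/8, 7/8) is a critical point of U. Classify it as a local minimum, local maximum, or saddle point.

local maximum

The Hessian is constant: H = [[-4, 6, -2], [6, -10, 4], [-2, 4, -10]].
Leading principal minors: Δ₁ = -4, Δ₂ = 4, Δ₃ = -32.
The minors alternate sign starting negative (−, +, −), so H is negative definite: a local maximum.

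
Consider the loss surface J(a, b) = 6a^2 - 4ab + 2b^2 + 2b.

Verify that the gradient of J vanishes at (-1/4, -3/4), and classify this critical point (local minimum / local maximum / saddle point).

∇J = (12a - 4b, -4a + 4b + 2); substituting (-1/4, -3/4) gives ∇J = (0, 0), so (-1/4, -3/4) is indeed a critical point.
The Hessian of J is constant: H = [[12, -4], [-4, 4]].
det(H) = 12·4 − (-4)² = 32.
det(H) > 0 and tr(H) = 16 > 0, so H is positive definite and the point is a local minimum.

local minimum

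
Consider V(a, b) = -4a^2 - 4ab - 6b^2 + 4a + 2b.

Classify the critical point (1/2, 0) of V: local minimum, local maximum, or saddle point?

The Hessian of V is constant: H = [[-8, -4], [-4, -12]].
det(H) = (-8)·(-12) − (-4)² = 80.
det(H) > 0 and tr(H) = -20 < 0, so H is negative definite and the point is a local maximum.

local maximum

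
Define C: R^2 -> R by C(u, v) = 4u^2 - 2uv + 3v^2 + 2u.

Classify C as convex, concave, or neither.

convex

C is quadratic, so its Hessian is the constant matrix H = [[8, -2], [-2, 6]].
det(H) = 44, tr(H) = 14.
det(H) > 0 and tr(H) > 0, so H is positive definite everywhere: convex.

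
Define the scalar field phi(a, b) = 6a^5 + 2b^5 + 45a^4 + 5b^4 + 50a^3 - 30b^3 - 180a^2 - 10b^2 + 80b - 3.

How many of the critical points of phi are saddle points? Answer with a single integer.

phi separates as a function of a plus a function of b, so ∇phi=0 decouples.
∂phi/∂a = 30a(a - 1)(a + 3)(a + 4) = 0 at a ∈ {-4, -3, 0, 1}; ∂phi/∂b = 10(b - 2)(b - 1)(b + 1)(b + 4) = 0 at b ∈ {-4, -1, 1, 2}.
The Hessian is diagonal: diag(phi_aa, phi_bb). Second derivatives: phi_aa(-4)=-600, phi_aa(-3)=360, phi_aa(0)=-360, phi_aa(1)=600; phi_bb(-4)=-900, phi_bb(-1)=180, phi_bb(1)=-100, phi_bb(2)=180.
Saddle points occur where the two diagonal entries have opposite signs: (-4, -1), (-4, 2), (-3, -4), (-3, 1), (0, -1), (0, 2), (1, -4), (1, 1). Count: 8.

8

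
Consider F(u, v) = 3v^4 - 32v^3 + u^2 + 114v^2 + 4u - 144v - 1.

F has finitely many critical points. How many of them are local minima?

2

F separates as a function of u plus a function of v, so ∇F=0 decouples.
∂F/∂u = 2(u + 2) = 0 at u ∈ {-2}; ∂F/∂v = 12(v - 4)(v - 3)(v - 1) = 0 at v ∈ {1, 3, 4}.
The Hessian is diagonal: diag(F_uu, F_vv). Second derivatives: F_uu(-2)=2; F_vv(1)=72, F_vv(3)=-24, F_vv(4)=36.
Local minima occur where both diagonal entries positive: (-2, 1), (-2, 4). Count: 2.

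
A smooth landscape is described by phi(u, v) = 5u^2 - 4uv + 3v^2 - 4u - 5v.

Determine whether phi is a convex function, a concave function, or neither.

convex

phi is quadratic, so its Hessian is the constant matrix H = [[10, -4], [-4, 6]].
det(H) = 44, tr(H) = 16.
det(H) > 0 and tr(H) > 0, so H is positive definite everywhere: convex.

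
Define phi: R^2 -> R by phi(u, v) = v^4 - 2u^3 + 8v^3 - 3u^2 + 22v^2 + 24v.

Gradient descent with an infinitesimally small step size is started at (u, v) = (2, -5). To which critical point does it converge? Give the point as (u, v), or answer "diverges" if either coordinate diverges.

phi is separable, so gradient descent decouples: u follows -∂phi/∂u, v follows -∂phi/∂v.
∂phi/∂u = -6u(u + 1); at u=2 this is -36, so u increases.
∂phi/∂v = 4(v + 1)(v + 2)(v + 3); at v=-5 this is -96, so v increases.
The u-coordinate has no critical point in that direction and runs off to infinity.

diverges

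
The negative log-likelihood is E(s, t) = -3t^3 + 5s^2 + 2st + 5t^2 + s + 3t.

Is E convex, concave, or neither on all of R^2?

neither

The term -3t^3 is cubic, so the Hessian is not constant.
∂²E/∂t² = -18t + 10, which takes both signs as t varies (negative for sufficiently large t). A diagonal entry of the Hessian changing sign means the Hessian is neither positive- nor negative-semidefinite on all of R^2.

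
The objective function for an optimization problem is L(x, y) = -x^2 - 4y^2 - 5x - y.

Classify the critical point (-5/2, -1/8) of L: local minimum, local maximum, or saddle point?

local maximum

The Hessian of L is constant: H = [[-2, 0], [0, -8]].
det(H) = (-2)·(-8) − 0² = 16.
det(H) > 0 and tr(H) = -10 < 0, so H is negative definite and the point is a local maximum.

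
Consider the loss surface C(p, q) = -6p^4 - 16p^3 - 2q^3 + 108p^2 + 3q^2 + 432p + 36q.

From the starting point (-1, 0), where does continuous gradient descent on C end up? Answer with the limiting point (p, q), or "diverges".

(-2, -2)

C is separable, so gradient descent decouples: p follows -∂C/∂p, q follows -∂C/∂q.
∂C/∂p = -24(p - 3)(p + 2)(p + 3); at p=-1 this is 192, so p decreases.
∂C/∂q = -6(q - 3)(q + 2); at q=0 this is 36, so q decreases.
p converges to its nearest critical value -2 (a local min of the p-part); q converges to -2. The iterate converges to (-2, -2).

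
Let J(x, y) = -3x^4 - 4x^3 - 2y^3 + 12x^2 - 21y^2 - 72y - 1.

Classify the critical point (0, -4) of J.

The mixed partial ∂²J/∂x∂y is 0, so the Hessian at any point is diag(J_xx, J_yy) = diag(12(-3x^2 - 2x + 2), -6(2y + 7)).
At (0, -4): H = diag(24, 6).
Both eigenvalues are positive, so H is positive definite: a local minimum.

local minimum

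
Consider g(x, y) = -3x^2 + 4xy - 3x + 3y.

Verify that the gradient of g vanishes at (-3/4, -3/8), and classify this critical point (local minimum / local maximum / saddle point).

∇g = (-6x + 4y - 3, 4x + 3); substituting (-3/4, -3/8) gives ∇g = (0, 0), so (-3/4, -3/8) is indeed a critical point.
The Hessian of g is constant: H = [[-6, 4], [4, 0]].
det(H) = (-6)·0 − 4² = -16.
Since det(H) < 0, H is indefinite and the critical point is a saddle point.

saddle point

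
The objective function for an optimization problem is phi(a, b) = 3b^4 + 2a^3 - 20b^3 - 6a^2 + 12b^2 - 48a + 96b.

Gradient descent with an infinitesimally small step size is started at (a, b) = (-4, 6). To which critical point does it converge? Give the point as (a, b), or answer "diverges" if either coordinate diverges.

phi is separable, so gradient descent decouples: a follows -∂phi/∂a, b follows -∂phi/∂b.
∂phi/∂a = 6(a - 4)(a + 2); at a=-4 this is 96, so a decreases.
∂phi/∂b = 12(b - 4)(b - 2)(b + 1); at b=6 this is 672, so b decreases.
The a-coordinate has no critical point in that direction and runs off to infinity.

diverges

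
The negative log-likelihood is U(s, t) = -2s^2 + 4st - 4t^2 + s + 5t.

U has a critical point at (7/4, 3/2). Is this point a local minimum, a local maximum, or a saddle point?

local maximum

The Hessian of U is constant: H = [[-4, 4], [4, -8]].
det(H) = (-4)·(-8) − 4² = 16.
det(H) > 0 and tr(H) = -12 < 0, so H is negative definite and the point is a local maximum.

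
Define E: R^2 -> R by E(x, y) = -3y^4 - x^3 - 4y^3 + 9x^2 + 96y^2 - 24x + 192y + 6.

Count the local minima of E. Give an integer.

1

E separates as a function of x plus a function of y, so ∇E=0 decouples.
∂E/∂x = -3(x - 4)(x - 2) = 0 at x ∈ {2, 4}; ∂E/∂y = -12(y - 4)(y + 1)(y + 4) = 0 at y ∈ {-4, -1, 4}.
The Hessian is diagonal: diag(E_xx, E_yy). Second derivatives: E_xx(2)=6, E_xx(4)=-6; E_yy(-4)=-288, E_yy(-1)=180, E_yy(4)=-480.
Local minima occur where both diagonal entries positive: (2, -1). Count: 1.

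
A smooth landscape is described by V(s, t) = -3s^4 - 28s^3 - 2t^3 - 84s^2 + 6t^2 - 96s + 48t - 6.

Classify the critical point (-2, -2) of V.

The mixed partial ∂²V/∂s∂t is 0, so the Hessian at any point is diag(V_ss, V_tt) = diag(-12(3s^2 + 14s + 14), 12(-t + 1)).
At (-2, -2): H = diag(24, 36).
Both eigenvalues are positive, so H is positive definite: a local minimum.

local minimum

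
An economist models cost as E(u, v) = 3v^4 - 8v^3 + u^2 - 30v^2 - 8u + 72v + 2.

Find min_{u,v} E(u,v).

-166

E(u,v) separates as P(u) + Q(v) + 2, so its minimum is min P + min Q + 2.
P'(u) = 2u - 8 vanishes at u ∈ {4}; Q'(v) = 12(v - 3)(v - 1)(v + 2) vanishes at v ∈ {-2, 1, 3}.
Local minima of P (where P''>0): P(4)=-16. Local minima of Q: Q(-2)=-152, Q(3)=-27.
So the global minimum of E is P(4) + Q(-2) + 2 = -16 − 152 + 2 = -166, attained at (4, -2).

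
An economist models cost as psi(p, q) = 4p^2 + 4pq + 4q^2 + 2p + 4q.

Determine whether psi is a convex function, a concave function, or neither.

convex

psi is quadratic, so its Hessian is the constant matrix H = [[8, 4], [4, 8]].
det(H) = 48, tr(H) = 16.
det(H) > 0 and tr(H) > 0, so H is positive definite everywhere: convex.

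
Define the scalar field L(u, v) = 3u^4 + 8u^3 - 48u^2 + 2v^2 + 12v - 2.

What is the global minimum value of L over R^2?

L(u,v) separates as P(u) + Q(v) − 2, so its minimum is min P + min Q − 2.
P'(u) = 12u(u - 2)(u + 4) vanishes at u ∈ {-4, 0, 2}; Q'(v) = 4v + 12 vanishes at v ∈ {-3}.
Local minima of P (where P''>0): P(-4)=-512, P(2)=-80. Local minima of Q: Q(-3)=-18.
So the global minimum of L is P(-4) + Q(-3) − 2 = -512 − 18 − 2 = -532, attained at (-4, -3).

-532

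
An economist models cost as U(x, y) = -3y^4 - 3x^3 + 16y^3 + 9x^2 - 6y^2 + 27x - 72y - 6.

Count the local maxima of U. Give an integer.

2

U separates as a function of x plus a function of y, so ∇U=0 decouples.
∂U/∂x = -9(x - 3)(x + 1) = 0 at x ∈ {-1, 3}; ∂U/∂y = -12(y - 3)(y - 2)(y + 1) = 0 at y ∈ {-1, 2, 3}.
The Hessian is diagonal: diag(U_xx, U_yy). Second derivatives: U_xx(-1)=36, U_xx(3)=-36; U_yy(-1)=-144, U_yy(2)=36, U_yy(3)=-48.
Local maxima occur where both diagonal entries negative: (3, -1), (3, 3). Count: 2.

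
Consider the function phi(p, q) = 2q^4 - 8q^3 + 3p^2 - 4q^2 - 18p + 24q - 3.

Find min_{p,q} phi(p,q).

phi(p,q) separates as A(p) + B(q) − 3, so its minimum is min A + min B − 3.
A'(p) = 6p - 18 vanishes at p ∈ {3}; B'(q) = 8(q - 3)(q - 1)(q + 1) vanishes at q ∈ {-1, 1, 3}.
Local minima of A (where A''>0): A(3)=-27. Local minima of B: B(-1)=-18, B(3)=-18.
So the global minimum of phi is A(3) + B(-1) − 3 = -27 − 18 − 3 = -48, attained at (3, -1).

-48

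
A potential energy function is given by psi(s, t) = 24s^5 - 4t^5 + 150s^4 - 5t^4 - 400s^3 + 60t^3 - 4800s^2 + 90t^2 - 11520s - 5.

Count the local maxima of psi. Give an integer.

4

psi separates as a function of s plus a function of t, so ∇psi=0 decouples.
∂psi/∂s = 120(s - 4)(s + 2)(s + 3)(s + 4) = 0 at s ∈ {-4, -3, -2, 4}; ∂psi/∂t = -20t(t - 3)(t + 1)(t + 3) = 0 at t ∈ {-3, -1, 0, 3}.
The Hessian is diagonal: diag(psi_ss, psi_tt). Second derivatives: psi_ss(-4)=-1920, psi_ss(-3)=840, psi_ss(-2)=-1440, psi_ss(4)=40320; psi_tt(-3)=720, psi_tt(-1)=-160, psi_tt(0)=180, psi_tt(3)=-1440.
Local maxima occur where both diagonal entries negative: (-4, -1), (-4, 3), (-2, -1), (-2, 3). Count: 4.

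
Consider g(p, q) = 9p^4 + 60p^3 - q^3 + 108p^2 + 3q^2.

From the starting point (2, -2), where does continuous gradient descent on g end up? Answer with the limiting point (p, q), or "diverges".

(0, 0)

g is separable, so gradient descent decouples: p follows -∂g/∂p, q follows -∂g/∂q.
∂g/∂p = 36p(p + 2)(p + 3); at p=2 this is 1440, so p decreases.
∂g/∂q = -3q(q - 2); at q=-2 this is -24, so q increases.
p converges to its nearest critical value 0 (a local min of the p-part); q converges to 0. The iterate converges to (0, 0).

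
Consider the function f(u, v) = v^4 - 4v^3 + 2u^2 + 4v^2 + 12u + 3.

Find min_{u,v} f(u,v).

-15

f(u,v) separates as P(u) + Q(v) + 3, so its minimum is min P + min Q + 3.
P'(u) = 4u + 12 vanishes at u ∈ {-3}; Q'(v) = 4v(v - 2)(v - 1) vanishes at v ∈ {0, 1, 2}.
Local minima of P (where P''>0): P(-3)=-18. Local minima of Q: Q(0)=0, Q(2)=0.
So the global minimum of f is P(-3) + Q(0) + 3 = -18 + 0 + 3 = -15, attained at (-3, 0).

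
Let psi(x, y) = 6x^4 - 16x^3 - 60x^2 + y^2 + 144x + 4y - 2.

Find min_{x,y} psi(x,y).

psi(x,y) separates as P(x) + Q(y) − 2, so its minimum is min P + min Q − 2.
P'(x) = 24(x - 3)(x - 1)(x + 2) vanishes at x ∈ {-2, 1, 3}; Q'(y) = 2y + 4 vanishes at y ∈ {-2}.
Local minima of P (where P''>0): P(-2)=-304, P(3)=-54. Local minima of Q: Q(-2)=-4.
So the global minimum of psi is P(-2) + Q(-2) − 2 = -304 − 4 − 2 = -310, attained at (-2, -2).

-310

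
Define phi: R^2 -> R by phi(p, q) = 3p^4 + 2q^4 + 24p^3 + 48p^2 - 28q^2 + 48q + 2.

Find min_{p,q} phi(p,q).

phi(p,q) separates as A(p) + B(q) + 2, so its minimum is min A + min B + 2.
A'(p) = 12p(p + 2)(p + 4) vanishes at p ∈ {-4, -2, 0}; B'(q) = 8(q - 2)(q - 1)(q + 3) vanishes at q ∈ {-3, 1, 2}.
Local minima of A (where A''>0): A(-4)=0, A(0)=0. Local minima of B: B(-3)=-234, B(2)=16.
So the global minimum of phi is A(-4) + B(-3) + 2 = 0 − 234 + 2 = -232, attained at (-4, -3).

-232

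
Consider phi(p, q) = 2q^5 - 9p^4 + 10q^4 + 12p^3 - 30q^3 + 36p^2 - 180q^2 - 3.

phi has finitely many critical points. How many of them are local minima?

2

phi separates as a function of p plus a function of q, so ∇phi=0 decouples.
∂phi/∂p = -36p(p - 2)(p + 1) = 0 at p ∈ {-1, 0, 2}; ∂phi/∂q = 10q(q - 3)(q + 3)(q + 4) = 0 at q ∈ {-4, -3, 0, 3}.
The Hessian is diagonal: diag(phi_pp, phi_qq). Second derivatives: phi_pp(-1)=-108, phi_pp(0)=72, phi_pp(2)=-216; phi_qq(-4)=-280, phi_qq(-3)=180, phi_qq(0)=-360, phi_qq(3)=1260.
Local minima occur where both diagonal entries positive: (0, -3), (0, 3). Count: 2.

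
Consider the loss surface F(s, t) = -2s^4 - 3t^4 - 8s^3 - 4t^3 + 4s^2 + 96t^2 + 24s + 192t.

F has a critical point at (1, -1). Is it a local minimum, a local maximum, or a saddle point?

The mixed partial ∂²F/∂s∂t is 0, so the Hessian at any point is diag(F_ss, F_tt) = diag(8(-3s^2 - 6s + 1), 12(-3t^2 - 2t + 16)).
At (1, -1): H = diag(-64, 180).
The eigenvalues have opposite signs, so H is indefinite: a saddle point.

saddle point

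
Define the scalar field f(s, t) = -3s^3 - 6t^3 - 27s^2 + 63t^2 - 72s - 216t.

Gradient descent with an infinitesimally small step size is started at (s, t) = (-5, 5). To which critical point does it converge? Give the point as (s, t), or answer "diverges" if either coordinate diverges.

f is separable, so gradient descent decouples: s follows -∂f/∂s, t follows -∂f/∂t.
∂f/∂s = -9(s + 2)(s + 4); at s=-5 this is -27, so s increases.
∂f/∂t = -18(t - 4)(t - 3); at t=5 this is -36, so t increases.
The t-coordinate has no critical point in that direction and runs off to infinity.

diverges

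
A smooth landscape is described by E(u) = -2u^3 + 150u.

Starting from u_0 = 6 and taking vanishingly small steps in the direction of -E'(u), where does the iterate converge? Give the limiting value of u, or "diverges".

diverges

E'(u) = -6(u - 5)(u + 5), so E'(6) = -66.
Gradient descent moves in the -E' direction, i.e. u is increasing.
There is no critical point above u=6, and E' keeps the same sign, so the iterate runs off to +∞.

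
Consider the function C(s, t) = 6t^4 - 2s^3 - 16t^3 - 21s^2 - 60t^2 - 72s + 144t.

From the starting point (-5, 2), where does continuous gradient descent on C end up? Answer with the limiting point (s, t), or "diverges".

(-4, 3)

C is separable, so gradient descent decouples: s follows -∂C/∂s, t follows -∂C/∂t.
∂C/∂s = -6(s + 3)(s + 4); at s=-5 this is -12, so s increases.
∂C/∂t = 24(t - 3)(t - 1)(t + 2); at t=2 this is -96, so t increases.
s converges to its nearest critical value -4 (a local min of the s-part); t converges to 3. The iterate converges to (-4, 3).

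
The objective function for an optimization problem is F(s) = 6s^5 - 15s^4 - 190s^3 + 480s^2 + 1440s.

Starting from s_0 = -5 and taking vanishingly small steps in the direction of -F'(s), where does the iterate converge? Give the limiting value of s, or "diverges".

F'(s) = 30(s - 4)(s - 3)(s + 1)(s + 4), so F'(-5) = 8640.
Gradient descent moves in the -F' direction, i.e. s is decreasing.
There is no critical point below s=-5, and F' keeps the same sign, so the iterate runs off to −∞.

diverges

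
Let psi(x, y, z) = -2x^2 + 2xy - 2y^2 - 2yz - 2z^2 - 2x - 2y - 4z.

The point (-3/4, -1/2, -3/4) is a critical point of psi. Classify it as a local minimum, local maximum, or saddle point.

The Hessian is constant: H = [[-4, 2, 0], [2, -4, -2], [0, -2, -4]].
Leading principal minors: Δ₁ = -4, Δ₂ = 12, Δ₃ = -32.
The minors alternate sign starting negative (−, +, −), so H is negative definite: a local maximum.

local maximum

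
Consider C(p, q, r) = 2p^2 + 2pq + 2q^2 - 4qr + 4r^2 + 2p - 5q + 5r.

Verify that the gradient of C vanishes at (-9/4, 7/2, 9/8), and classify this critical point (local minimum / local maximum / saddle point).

local minimum

∇C = (4p + 2q + 2, 2p + 4q - 4r - 5, -4q + 8r + 5); substituting (-9/4, 7/2, 9/8) gives ∇C = (0, 0, 0), so (-9/4, 7/2, 9/8) is indeed a critical point.
The Hessian is constant: H = [[4, 2, 0], [2, 4, -4], [0, -4, 8]].
Leading principal minors: Δ₁ = 4, Δ₂ = 12, Δ₃ = 32.
All leading minors are positive, so H is positive definite: a local minimum.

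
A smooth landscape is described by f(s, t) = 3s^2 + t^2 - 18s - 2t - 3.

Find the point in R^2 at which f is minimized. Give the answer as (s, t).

f(s,t) separates as P(s) + Q(t) − 3, so its minimum is min P + min Q − 3.
P'(s) = 6s - 18 vanishes at s ∈ {3}; Q'(t) = 2(t - 1) vanishes at t ∈ {1}.
Local minima of P (where P''>0): P(3)=-27. Local minima of Q: Q(1)=-1.
So the global minimum of f is P(3) + Q(1) − 3 = -27 − 1 − 3 = -31, attained at (3, 1).

(3, 1)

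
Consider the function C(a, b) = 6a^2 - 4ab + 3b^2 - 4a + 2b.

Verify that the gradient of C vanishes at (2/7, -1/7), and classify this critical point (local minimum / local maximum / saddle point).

∇C = (12a - 4b - 4, -4a + 6b + 2); substituting (2/7, -1/7) gives ∇C = (0, 0), so (2/7, -1/7) is indeed a critical point.
The Hessian of C is constant: H = [[12, -4], [-4, 6]].
det(H) = 12·6 − (-4)² = 56.
det(H) > 0 and tr(H) = 18 > 0, so H is positive definite and the point is a local minimum.

local minimum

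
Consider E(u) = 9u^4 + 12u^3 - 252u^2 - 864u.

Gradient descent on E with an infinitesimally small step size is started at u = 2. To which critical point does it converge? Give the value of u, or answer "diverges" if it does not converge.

E'(u) = 36(u - 4)(u + 2)(u + 3), so E'(2) = -1440.
Gradient descent moves in the -E' direction, i.e. u is increasing.
The nearest critical point in that direction is u = 4, where E'' = 1512 > 0 (a local minimum). The iterate converges there.

4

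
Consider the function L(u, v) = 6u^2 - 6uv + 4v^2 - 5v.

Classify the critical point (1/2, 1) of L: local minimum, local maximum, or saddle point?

The Hessian of L is constant: H = [[12, -6], [-6, 8]].
det(H) = 12·8 − (-6)² = 60.
det(H) > 0 and tr(H) = 20 > 0, so H is positive definite and the point is a local minimum.

local minimum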